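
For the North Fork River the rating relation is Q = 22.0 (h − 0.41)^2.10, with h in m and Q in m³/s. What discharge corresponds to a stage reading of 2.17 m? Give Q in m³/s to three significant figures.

Q = 22.0 × (2.17 − 0.41)^2.10 = 22.0 × 1.76^2.10 = 72.11 m³/s

72.1 m³/s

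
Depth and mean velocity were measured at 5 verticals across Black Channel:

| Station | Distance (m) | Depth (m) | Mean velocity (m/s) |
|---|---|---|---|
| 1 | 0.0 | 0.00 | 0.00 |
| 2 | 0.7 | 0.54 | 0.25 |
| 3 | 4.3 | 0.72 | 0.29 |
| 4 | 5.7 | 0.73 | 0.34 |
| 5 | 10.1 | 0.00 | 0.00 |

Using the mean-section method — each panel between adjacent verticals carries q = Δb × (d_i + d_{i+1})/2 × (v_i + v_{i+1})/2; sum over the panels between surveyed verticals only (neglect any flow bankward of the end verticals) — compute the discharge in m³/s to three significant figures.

Panel 1-2: Δb = 0.7 m, d̄ = (0.00+0.54)/2 = 0.27, v̄ = (0.00+0.25)/2 = 0.125 → q = 0.7×0.27×0.125 = 0.02363 m³/s
Panel 2-3: Δb = 3.6 m, d̄ = (0.54+0.72)/2 = 0.63, v̄ = (0.25+0.29)/2 = 0.27 → q = 3.6×0.63×0.27 = 0.6124 m³/s
Panel 3-4: Δb = 1.4 m, d̄ = (0.72+0.73)/2 = 0.725, v̄ = (0.29+0.34)/2 = 0.315 → q = 1.4×0.725×0.315 = 0.3197 m³/s
Panel 4-5: Δb = 4.4 m, d̄ = (0.73+0.00)/2 = 0.365, v̄ = (0.34+0.00)/2 = 0.17 → q = 4.4×0.365×0.17 = 0.2730 m³/s
Q = Σ q = 1.229 m³/s

1.23 m³/s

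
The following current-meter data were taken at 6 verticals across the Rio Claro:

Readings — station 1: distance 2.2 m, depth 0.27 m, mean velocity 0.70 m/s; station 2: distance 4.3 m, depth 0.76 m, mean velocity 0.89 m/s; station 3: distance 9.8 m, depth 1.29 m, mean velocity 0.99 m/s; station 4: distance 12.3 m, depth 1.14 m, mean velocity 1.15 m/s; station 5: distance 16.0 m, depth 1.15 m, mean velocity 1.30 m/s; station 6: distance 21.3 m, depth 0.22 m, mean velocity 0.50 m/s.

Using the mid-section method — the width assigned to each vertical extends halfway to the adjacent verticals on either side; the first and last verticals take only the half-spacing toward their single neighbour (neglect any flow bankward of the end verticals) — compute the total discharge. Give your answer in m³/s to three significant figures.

w_1 = (4.3 − 2.2)/2 = 1.05 m; q_1 = 0.70 × 0.27 × 1.05 = 0.1985 m³/s
w_2 = (9.8 − 2.2)/2 = 3.8 m; q_2 = 0.89 × 0.76 × 3.8 = 2.570 m³/s
w_3 = (12.3 − 4.3)/2 = 4 m; q_3 = 0.99 × 1.29 × 4 = 5.108 m³/s
w_4 = (16.0 − 9.8)/2 = 3.1 m; q_4 = 1.15 × 1.14 × 3.1 = 4.064 m³/s
w_5 = (21.3 − 12.3)/2 = 4.5 m; q_5 = 1.30 × 1.15 × 4.5 = 6.728 m³/s
w_6 = (21.3 − 16.0)/2 = 2.65 m; q_6 = 0.50 × 0.22 × 2.65 = 0.2915 m³/s
Q = Σ qᵢ = 18.96 m³/s

19.0 m³/s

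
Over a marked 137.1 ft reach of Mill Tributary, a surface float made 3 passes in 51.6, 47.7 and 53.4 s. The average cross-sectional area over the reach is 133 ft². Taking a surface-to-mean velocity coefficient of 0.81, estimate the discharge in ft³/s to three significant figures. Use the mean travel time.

t̄ = (51.6 + 47.7 + 53.4) / 3 = 50.9 s
v_surface = L / t̄ = 137.1 / 50.9 = 2.694 ft/s
v_mean = 0.81 × 2.694 = 2.182 ft/s
Q = A × v_mean = 133 × 2.182 = 290.2 ft³/s

290 ft³/s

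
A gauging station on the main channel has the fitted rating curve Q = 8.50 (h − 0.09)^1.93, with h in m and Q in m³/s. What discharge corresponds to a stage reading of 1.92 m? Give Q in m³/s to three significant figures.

27.3 m³/s

Q = 8.50 × (1.92 − 0.09)^1.93 = 8.50 × 1.83^1.93 = 27.29 m³/s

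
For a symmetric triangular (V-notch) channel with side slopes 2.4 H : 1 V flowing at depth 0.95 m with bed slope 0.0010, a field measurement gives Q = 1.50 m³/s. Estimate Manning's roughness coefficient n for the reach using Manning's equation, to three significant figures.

A = z·y² = 2.4×0.95² = 2.166 m²
P = 2y√(1+z²) = 2×0.95×√(1+2.4²) = 4.940 m
R = A/P = 2.166/4.940 = 0.4385 m
n = (1/Q)·A·R^(2/3)·S^(1/2) = (1/1.50) × 2.166 × 0.5771 × 0.03162 = 0.02635

0.0264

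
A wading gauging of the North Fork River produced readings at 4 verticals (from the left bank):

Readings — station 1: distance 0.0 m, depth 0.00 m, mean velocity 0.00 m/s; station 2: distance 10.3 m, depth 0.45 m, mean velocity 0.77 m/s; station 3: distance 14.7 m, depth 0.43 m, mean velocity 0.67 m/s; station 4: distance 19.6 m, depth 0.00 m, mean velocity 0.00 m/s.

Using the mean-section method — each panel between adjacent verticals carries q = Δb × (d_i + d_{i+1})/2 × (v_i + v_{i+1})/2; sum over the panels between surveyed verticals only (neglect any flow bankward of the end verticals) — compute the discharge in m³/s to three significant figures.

2.64 m³/s

Panel 1-2: Δb = 10.3 m, d̄ = (0.00+0.45)/2 = 0.225, v̄ = (0.00+0.77)/2 = 0.385 → q = 10.3×0.225×0.385 = 0.8922 m³/s
Panel 2-3: Δb = 4.4 m, d̄ = (0.45+0.43)/2 = 0.44, v̄ = (0.77+0.67)/2 = 0.72 → q = 4.4×0.44×0.72 = 1.394 m³/s
Panel 3-4: Δb = 4.9 m, d̄ = (0.43+0.00)/2 = 0.215, v̄ = (0.67+0.00)/2 = 0.335 → q = 4.9×0.215×0.335 = 0.3529 m³/s
Q = Σ q = 2.639 m³/s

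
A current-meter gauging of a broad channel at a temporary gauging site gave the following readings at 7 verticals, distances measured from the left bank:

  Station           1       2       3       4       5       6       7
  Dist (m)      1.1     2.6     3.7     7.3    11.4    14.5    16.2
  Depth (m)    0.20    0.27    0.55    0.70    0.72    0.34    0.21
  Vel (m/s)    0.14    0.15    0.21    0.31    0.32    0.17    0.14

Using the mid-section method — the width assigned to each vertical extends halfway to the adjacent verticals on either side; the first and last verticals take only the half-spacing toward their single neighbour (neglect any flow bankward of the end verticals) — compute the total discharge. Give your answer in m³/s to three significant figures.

2.17 m³/s

w_1 = (2.6 − 1.1)/2 = 0.75 m; q_1 = 0.14 × 0.20 × 0.75 = 0.02100 m³/s
w_2 = (3.7 − 1.1)/2 = 1.3 m; q_2 = 0.15 × 0.27 × 1.3 = 0.05265 m³/s
w_3 = (7.3 − 2.6)/2 = 2.35 m; q_3 = 0.21 × 0.55 × 2.35 = 0.2714 m³/s
w_4 = (11.4 − 3.7)/2 = 3.85 m; q_4 = 0.31 × 0.70 × 3.85 = 0.8355 m³/s
w_5 = (14.5 − 7.3)/2 = 3.6 m; q_5 = 0.32 × 0.72 × 3.6 = 0.8294 m³/s
w_6 = (16.2 − 11.4)/2 = 2.4 m; q_6 = 0.17 × 0.34 × 2.4 = 0.1387 m³/s
w_7 = (16.2 − 14.5)/2 = 0.85 m; q_7 = 0.14 × 0.21 × 0.85 = 0.02499 m³/s
Q = Σ qᵢ = 2.174 m³/s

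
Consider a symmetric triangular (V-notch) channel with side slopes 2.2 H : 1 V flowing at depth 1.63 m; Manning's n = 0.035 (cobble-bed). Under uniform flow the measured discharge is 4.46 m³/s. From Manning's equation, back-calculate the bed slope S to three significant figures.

0.00106

A = z·y² = 2.2×1.63² = 5.845 m²
P = 2y√(1+z²) = 2×1.63×√(1+2.2²) = 7.878 m
R = A/P = 5.845/7.878 = 0.7419 m
S = (Q·n / (1·A·R^(2/3)))² = (4.46×0.035 / (1×5.845×0.8196))² = 0.001062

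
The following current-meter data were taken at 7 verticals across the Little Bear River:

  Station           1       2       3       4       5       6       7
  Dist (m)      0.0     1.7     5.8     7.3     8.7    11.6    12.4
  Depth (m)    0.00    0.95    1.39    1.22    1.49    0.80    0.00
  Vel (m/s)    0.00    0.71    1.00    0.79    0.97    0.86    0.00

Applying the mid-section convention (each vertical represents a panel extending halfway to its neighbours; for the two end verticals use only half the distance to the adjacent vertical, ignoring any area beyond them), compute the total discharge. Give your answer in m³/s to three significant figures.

11.6 m³/s

w_2 = (5.8 − 0.0)/2 = 2.9 m; q_2 = 0.71 × 0.95 × 2.9 = 1.956 m³/s
w_3 = (7.3 − 1.7)/2 = 2.8 m; q_3 = 1.00 × 1.39 × 2.8 = 3.892 m³/s
w_4 = (8.7 − 5.8)/2 = 1.45 m; q_4 = 0.79 × 1.22 × 1.45 = 1.398 m³/s
w_5 = (11.6 − 7.3)/2 = 2.15 m; q_5 = 0.97 × 1.49 × 2.15 = 3.107 m³/s
w_6 = (12.4 − 8.7)/2 = 1.85 m; q_6 = 0.86 × 0.80 × 1.85 = 1.273 m³/s
Stations 1, 7 contribute zero (depth or velocity is 0).
Q = Σ qᵢ = 11.63 m³/s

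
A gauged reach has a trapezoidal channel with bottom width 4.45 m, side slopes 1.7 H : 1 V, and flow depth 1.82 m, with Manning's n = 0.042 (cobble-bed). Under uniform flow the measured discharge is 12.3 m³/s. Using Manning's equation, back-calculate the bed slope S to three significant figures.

A = (b + z·y)·y = (4.45 + 1.7×1.82)×1.82 = 13.73 m²
P = b + 2y√(1+z²) = 4.45 + 2×1.82×√(1+1.7²) = 11.63 m
R = A/P = 13.73/11.63 = 1.181 m
S = (Q·n / (1·A·R^(2/3)))² = (12.3×0.042 / (1×13.73×1.117))² = 0.001134

0.00113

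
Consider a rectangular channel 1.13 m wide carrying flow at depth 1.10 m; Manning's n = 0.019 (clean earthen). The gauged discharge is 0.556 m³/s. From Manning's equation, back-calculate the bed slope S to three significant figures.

0.000269

A = b·y = 1.13 × 1.10 = 1.243 m²
P = b + 2y = 1.13 + 2×1.10 = 3.330 m
R = A/P = 1.243/3.330 = 0.3733 m
S = (Q·n / (1·A·R^(2/3)))² = (0.556×0.019 / (1×1.243×0.5184))² = 0.0002687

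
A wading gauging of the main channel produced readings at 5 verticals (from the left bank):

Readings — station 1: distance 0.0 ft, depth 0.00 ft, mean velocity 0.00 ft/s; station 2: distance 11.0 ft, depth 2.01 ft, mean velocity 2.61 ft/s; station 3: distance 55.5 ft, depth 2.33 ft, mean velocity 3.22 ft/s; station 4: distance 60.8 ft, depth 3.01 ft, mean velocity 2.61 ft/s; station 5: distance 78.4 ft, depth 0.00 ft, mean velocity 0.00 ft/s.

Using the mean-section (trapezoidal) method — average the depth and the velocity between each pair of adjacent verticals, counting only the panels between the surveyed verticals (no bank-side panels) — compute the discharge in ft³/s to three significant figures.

Panel 1-2: Δb = 11 ft, d̄ = (0.00+2.01)/2 = 1.005, v̄ = (0.00+2.61)/2 = 1.305 → q = 11×1.005×1.305 = 14.43 ft³/s
Panel 2-3: Δb = 44.5 ft, d̄ = (2.01+2.33)/2 = 2.17, v̄ = (2.61+3.22)/2 = 2.915 → q = 44.5×2.17×2.915 = 281.5 ft³/s
Panel 3-4: Δb = 5.3 ft, d̄ = (2.33+3.01)/2 = 2.67, v̄ = (3.22+2.61)/2 = 2.915 → q = 5.3×2.67×2.915 = 41.25 ft³/s
Panel 4-5: Δb = 17.6 ft, d̄ = (3.01+0.00)/2 = 1.505, v̄ = (2.61+0.00)/2 = 1.305 → q = 17.6×1.505×1.305 = 34.57 ft³/s
Q = Σ q = 371.7 ft³/s

372 ft³/s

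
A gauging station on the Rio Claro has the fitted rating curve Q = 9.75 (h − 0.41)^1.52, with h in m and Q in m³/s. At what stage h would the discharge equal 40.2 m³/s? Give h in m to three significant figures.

h − h₀ = (Q/C)^(1/b) = (40.2/9.75)^(1/1.52) = 2.540 m
h = 0.41 + 2.540 = 2.950 m

2.95 m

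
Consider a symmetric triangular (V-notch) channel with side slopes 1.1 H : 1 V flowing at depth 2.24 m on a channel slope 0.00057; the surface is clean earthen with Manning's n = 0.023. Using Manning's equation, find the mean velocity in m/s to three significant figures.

0.916 m/s

A = z·y² = 1.1×2.24² = 5.519 m²
P = 2y√(1+z²) = 2×2.24×√(1+1.1²) = 6.660 m
R = A/P = 5.519/6.660 = 0.8287 m
Q = (1/n)·A·R^(2/3)·S^(1/2) = (1/0.023) × 5.519 × 0.8287^(2/3) × 0.00057^(1/2) = 5.055 m³/s
V = Q/A = 5.055/5.519 = 0.9158 m/s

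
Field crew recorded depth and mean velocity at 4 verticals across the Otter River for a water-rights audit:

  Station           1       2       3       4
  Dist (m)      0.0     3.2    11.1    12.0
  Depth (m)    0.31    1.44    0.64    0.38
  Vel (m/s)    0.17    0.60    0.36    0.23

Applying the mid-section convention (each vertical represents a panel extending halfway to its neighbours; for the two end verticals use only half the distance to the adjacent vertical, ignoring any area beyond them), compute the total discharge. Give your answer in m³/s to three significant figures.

5.93 m³/s

w_1 = (3.2 − 0.0)/2 = 1.6 m; q_1 = 0.17 × 0.31 × 1.6 = 0.08432 m³/s
w_2 = (11.1 − 0.0)/2 = 5.55 m; q_2 = 0.60 × 1.44 × 5.55 = 4.795 m³/s
w_3 = (12.0 − 3.2)/2 = 4.4 m; q_3 = 0.36 × 0.64 × 4.4 = 1.014 m³/s
w_4 = (12.0 − 11.1)/2 = 0.45 m; q_4 = 0.23 × 0.38 × 0.45 = 0.03933 m³/s
Q = Σ qᵢ = 5.933 m³/s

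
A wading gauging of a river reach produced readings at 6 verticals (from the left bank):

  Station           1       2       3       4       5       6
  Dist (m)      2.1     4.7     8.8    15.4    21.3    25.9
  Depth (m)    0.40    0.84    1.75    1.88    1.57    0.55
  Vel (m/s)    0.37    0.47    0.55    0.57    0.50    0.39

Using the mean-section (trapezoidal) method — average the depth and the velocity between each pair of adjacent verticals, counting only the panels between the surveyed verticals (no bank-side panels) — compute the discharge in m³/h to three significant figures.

63700 m³/h

Panel 1-2: Δb = 2.6 m, d̄ = (0.40+0.84)/2 = 0.62, v̄ = (0.37+0.47)/2 = 0.42 → q = 2.6×0.62×0.42 = 0.6770 m³/s
Panel 2-3: Δb = 4.1 m, d̄ = (0.84+1.75)/2 = 1.295, v̄ = (0.47+0.55)/2 = 0.51 → q = 4.1×1.295×0.51 = 2.708 m³/s
Panel 3-4: Δb = 6.6 m, d̄ = (1.75+1.88)/2 = 1.815, v̄ = (0.55+0.57)/2 = 0.56 → q = 6.6×1.815×0.56 = 6.708 m³/s
Panel 4-5: Δb = 5.9 m, d̄ = (1.88+1.57)/2 = 1.725, v̄ = (0.57+0.50)/2 = 0.535 → q = 5.9×1.725×0.535 = 5.445 m³/s
Panel 5-6: Δb = 4.6 m, d̄ = (1.57+0.55)/2 = 1.06, v̄ = (0.50+0.39)/2 = 0.445 → q = 4.6×1.06×0.445 = 2.170 m³/s
Q = Σ q = 17.71 m³/s
= 17.71 × 3600 = 63750 m³/h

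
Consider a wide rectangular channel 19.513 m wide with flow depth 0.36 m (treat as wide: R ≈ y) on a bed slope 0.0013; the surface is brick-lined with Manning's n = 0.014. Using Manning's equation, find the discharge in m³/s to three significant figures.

9.16 m³/s

A = b·y = 19.513 × 0.36 = 7.025 m²
Wide channel: R ≈ y = 0.36 m
Q = (1/n)·A·R^(2/3)·S^(1/2) = (1/0.014) × 7.025 × 0.3600^(2/3) × 0.0013^(1/2) = 9.155 m³/s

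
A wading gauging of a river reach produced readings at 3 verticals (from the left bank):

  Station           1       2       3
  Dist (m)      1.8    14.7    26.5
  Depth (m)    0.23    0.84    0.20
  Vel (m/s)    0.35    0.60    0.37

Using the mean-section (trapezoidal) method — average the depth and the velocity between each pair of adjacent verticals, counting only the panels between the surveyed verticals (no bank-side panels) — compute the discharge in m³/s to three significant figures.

6.25 m³/s

Panel 1-2: Δb = 12.9 m, d̄ = (0.23+0.84)/2 = 0.535, v̄ = (0.35+0.60)/2 = 0.475 → q = 12.9×0.535×0.475 = 3.278 m³/s
Panel 2-3: Δb = 11.8 m, d̄ = (0.84+0.20)/2 = 0.52, v̄ = (0.60+0.37)/2 = 0.485 → q = 11.8×0.52×0.485 = 2.976 m³/s
Q = Σ q = 6.254 m³/s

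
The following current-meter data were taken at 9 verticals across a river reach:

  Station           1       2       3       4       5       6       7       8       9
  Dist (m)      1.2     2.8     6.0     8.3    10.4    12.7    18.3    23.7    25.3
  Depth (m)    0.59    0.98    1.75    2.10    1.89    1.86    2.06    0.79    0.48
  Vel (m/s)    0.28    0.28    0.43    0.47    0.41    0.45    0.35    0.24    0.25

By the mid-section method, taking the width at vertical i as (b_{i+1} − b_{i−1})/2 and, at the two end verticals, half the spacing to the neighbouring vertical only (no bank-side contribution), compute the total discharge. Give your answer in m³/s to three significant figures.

14.8 m³/s

w_1 = (2.8 − 1.2)/2 = 0.8 m; q_1 = 0.28 × 0.59 × 0.8 = 0.1322 m³/s
w_2 = (6.0 − 1.2)/2 = 2.4 m; q_2 = 0.28 × 0.98 × 2.4 = 0.6586 m³/s
w_3 = (8.3 − 2.8)/2 = 2.75 m; q_3 = 0.43 × 1.75 × 2.75 = 2.069 m³/s
w_4 = (10.4 − 6.0)/2 = 2.2 m; q_4 = 0.47 × 2.10 × 2.2 = 2.171 m³/s
w_5 = (12.7 − 8.3)/2 = 2.2 m; q_5 = 0.41 × 1.89 × 2.2 = 1.705 m³/s
w_6 = (18.3 − 10.4)/2 = 3.95 m; q_6 = 0.45 × 1.86 × 3.95 = 3.306 m³/s
w_7 = (23.7 − 12.7)/2 = 5.5 m; q_7 = 0.35 × 2.06 × 5.5 = 3.966 m³/s
w_8 = (25.3 − 18.3)/2 = 3.5 m; q_8 = 0.24 × 0.79 × 3.5 = 0.6636 m³/s
w_9 = (25.3 − 23.7)/2 = 0.8 m; q_9 = 0.25 × 0.48 × 0.8 = 0.09600 m³/s
Q = Σ qᵢ = 14.77 m³/s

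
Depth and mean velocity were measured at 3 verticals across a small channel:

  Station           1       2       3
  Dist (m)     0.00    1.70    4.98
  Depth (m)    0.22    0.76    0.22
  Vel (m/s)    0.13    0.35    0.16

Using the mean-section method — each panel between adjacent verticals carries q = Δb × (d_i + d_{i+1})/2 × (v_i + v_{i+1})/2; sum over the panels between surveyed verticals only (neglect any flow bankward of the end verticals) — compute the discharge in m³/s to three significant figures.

0.610 m³/s

Panel 1-2: Δb = 1.7 m, d̄ = (0.22+0.76)/2 = 0.49, v̄ = (0.13+0.35)/2 = 0.24 → q = 1.7×0.49×0.24 = 0.1999 m³/s
Panel 2-3: Δb = 3.28 m, d̄ = (0.76+0.22)/2 = 0.49, v̄ = (0.35+0.16)/2 = 0.255 → q = 3.28×0.49×0.255 = 0.4098 m³/s
Q = Σ q = 0.6098 m³/s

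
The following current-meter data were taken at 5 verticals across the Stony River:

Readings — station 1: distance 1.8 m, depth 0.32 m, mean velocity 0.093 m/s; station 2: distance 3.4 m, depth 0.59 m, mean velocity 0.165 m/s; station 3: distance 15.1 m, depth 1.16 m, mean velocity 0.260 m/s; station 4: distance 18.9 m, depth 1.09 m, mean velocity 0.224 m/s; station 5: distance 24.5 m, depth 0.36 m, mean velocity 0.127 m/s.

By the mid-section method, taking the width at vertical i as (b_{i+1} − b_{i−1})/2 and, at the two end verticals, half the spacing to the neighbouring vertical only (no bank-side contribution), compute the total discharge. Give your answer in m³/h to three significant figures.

15400 m³/h

w_1 = (3.4 − 1.8)/2 = 0.8 m; q_1 = 0.093 × 0.32 × 0.8 = 0.02381 m³/s
w_2 = (15.1 − 1.8)/2 = 6.65 m; q_2 = 0.165 × 0.59 × 6.65 = 0.6474 m³/s
w_3 = (18.9 − 3.4)/2 = 7.75 m; q_3 = 0.260 × 1.16 × 7.75 = 2.337 m³/s
w_4 = (24.5 − 15.1)/2 = 4.7 m; q_4 = 0.224 × 1.09 × 4.7 = 1.148 m³/s
w_5 = (24.5 − 18.9)/2 = 2.8 m; q_5 = 0.127 × 0.36 × 2.8 = 0.1280 m³/s
Q = Σ qᵢ = 4.284 m³/s
= 4.284 × 3600 = 15420 m³/h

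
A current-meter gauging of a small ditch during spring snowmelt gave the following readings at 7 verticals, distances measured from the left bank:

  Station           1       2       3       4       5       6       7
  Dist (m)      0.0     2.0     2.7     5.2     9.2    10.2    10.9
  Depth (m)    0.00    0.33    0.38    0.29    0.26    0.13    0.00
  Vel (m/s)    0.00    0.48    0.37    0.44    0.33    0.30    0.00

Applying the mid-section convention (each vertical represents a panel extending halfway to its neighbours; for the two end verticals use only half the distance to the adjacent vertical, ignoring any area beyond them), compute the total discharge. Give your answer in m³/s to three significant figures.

w_2 = (2.7 − 0.0)/2 = 1.35 m; q_2 = 0.48 × 0.33 × 1.35 = 0.2138 m³/s
w_3 = (5.2 − 2.0)/2 = 1.6 m; q_3 = 0.37 × 0.38 × 1.6 = 0.2250 m³/s
w_4 = (9.2 − 2.7)/2 = 3.25 m; q_4 = 0.44 × 0.29 × 3.25 = 0.4147 m³/s
w_5 = (10.2 − 5.2)/2 = 2.5 m; q_5 = 0.33 × 0.26 × 2.5 = 0.2145 m³/s
w_6 = (10.9 − 9.2)/2 = 0.85 m; q_6 = 0.30 × 0.13 × 0.85 = 0.03315 m³/s
Stations 1, 7 contribute zero (depth or velocity is 0).
Q = Σ qᵢ = 1.101 m³/s

1.10 m³/s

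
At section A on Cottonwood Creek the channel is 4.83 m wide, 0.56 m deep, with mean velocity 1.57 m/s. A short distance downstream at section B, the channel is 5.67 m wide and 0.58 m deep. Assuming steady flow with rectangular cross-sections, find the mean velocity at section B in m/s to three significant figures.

1.29 m/s

Q = A₁V₁ = (4.83×0.56) × 1.57 = 4.247 m³/s
A₂ = 5.67 × 0.58 = 3.289 m²
V₂ = Q/A₂ = 4.247/3.289 = 1.291 m/s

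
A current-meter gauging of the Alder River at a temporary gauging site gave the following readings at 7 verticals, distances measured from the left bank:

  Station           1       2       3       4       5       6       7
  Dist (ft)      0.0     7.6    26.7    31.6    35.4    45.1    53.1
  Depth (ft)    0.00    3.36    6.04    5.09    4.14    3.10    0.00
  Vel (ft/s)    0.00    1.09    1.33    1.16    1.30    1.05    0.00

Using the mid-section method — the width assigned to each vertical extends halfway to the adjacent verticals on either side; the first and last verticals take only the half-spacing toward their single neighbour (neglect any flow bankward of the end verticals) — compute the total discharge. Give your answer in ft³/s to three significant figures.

236 ft³/s

w_2 = (26.7 − 0.0)/2 = 13.35 ft; q_2 = 1.09 × 3.36 × 13.35 = 48.89 ft³/s
w_3 = (31.6 − 7.6)/2 = 12 ft; q_3 = 1.33 × 6.04 × 12 = 96.40 ft³/s
w_4 = (35.4 − 26.7)/2 = 4.35 ft; q_4 = 1.16 × 5.09 × 4.35 = 25.68 ft³/s
w_5 = (45.1 − 31.6)/2 = 6.75 ft; q_5 = 1.30 × 4.14 × 6.75 = 36.33 ft³/s
w_6 = (53.1 − 35.4)/2 = 8.85 ft; q_6 = 1.05 × 3.10 × 8.85 = 28.81 ft³/s
Stations 1, 7 contribute zero (depth or velocity is 0).
Q = Σ qᵢ = 236.1 ft³/s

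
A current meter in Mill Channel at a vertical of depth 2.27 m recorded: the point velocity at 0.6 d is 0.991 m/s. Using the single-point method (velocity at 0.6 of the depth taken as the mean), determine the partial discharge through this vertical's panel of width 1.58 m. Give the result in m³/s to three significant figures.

v̄ = v₀.₆ = 0.991 m/s
q = v̄ × d × w = 0.9910 × 2.27 × 1.58 = 3.554 m³/s

3.55 m³/s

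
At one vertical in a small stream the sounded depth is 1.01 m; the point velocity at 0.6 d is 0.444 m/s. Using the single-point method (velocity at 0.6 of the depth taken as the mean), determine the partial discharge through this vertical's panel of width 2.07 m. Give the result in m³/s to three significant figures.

v̄ = v₀.₆ = 0.444 m/s
q = v̄ × d × w = 0.4440 × 1.01 × 2.07 = 0.9283 m³/s

0.928 m³/s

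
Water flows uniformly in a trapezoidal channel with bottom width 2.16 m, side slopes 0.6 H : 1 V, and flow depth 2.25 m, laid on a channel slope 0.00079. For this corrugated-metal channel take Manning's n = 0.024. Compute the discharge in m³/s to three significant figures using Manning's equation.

9.65 m³/s

A = (b + z·y)·y = (2.16 + 0.6×2.25)×2.25 = 7.898 m²
P = b + 2y√(1+z²) = 2.16 + 2×2.25×√(1+0.6²) = 7.408 m
R = A/P = 7.898/7.408 = 1.066 m
Q = (1/n)·A·R^(2/3)·S^(1/2) = (1/0.024) × 7.898 × 1.066^(2/3) × 0.00079^(1/2) = 9.652 m³/s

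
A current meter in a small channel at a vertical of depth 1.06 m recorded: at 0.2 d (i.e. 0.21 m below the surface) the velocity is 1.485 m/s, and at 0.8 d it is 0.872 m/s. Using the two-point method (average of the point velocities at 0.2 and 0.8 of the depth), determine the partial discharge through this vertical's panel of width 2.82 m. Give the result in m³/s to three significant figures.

3.52 m³/s

v̄ = (1.485 + 0.872) / 2 = 1.179 m/s
q = v̄ × d × w = 1.179 × 1.06 × 2.82 = 3.523 m³/s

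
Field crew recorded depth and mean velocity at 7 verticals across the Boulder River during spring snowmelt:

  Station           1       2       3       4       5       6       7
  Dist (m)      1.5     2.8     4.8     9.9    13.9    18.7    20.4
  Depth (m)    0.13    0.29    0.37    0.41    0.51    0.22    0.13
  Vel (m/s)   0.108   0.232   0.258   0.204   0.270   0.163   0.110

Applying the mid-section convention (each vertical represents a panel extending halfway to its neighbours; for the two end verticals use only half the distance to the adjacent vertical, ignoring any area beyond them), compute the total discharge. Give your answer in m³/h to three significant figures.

w_1 = (2.8 − 1.5)/2 = 0.65 m; q_1 = 0.108 × 0.13 × 0.65 = 0.009126 m³/s
w_2 = (4.8 − 1.5)/2 = 1.65 m; q_2 = 0.232 × 0.29 × 1.65 = 0.1110 m³/s
w_3 = (9.9 − 2.8)/2 = 3.55 m; q_3 = 0.258 × 0.37 × 3.55 = 0.3389 m³/s
w_4 = (13.9 − 4.8)/2 = 4.55 m; q_4 = 0.204 × 0.41 × 4.55 = 0.3806 m³/s
w_5 = (18.7 − 9.9)/2 = 4.4 m; q_5 = 0.270 × 0.51 × 4.4 = 0.6059 m³/s
w_6 = (20.4 − 13.9)/2 = 3.25 m; q_6 = 0.163 × 0.22 × 3.25 = 0.1165 m³/s
w_7 = (20.4 − 18.7)/2 = 0.85 m; q_7 = 0.110 × 0.13 × 0.85 = 0.01216 m³/s
Q = Σ qᵢ = 1.574 m³/s
= 1.574 × 3600 = 5667 m³/h

5670 m³/h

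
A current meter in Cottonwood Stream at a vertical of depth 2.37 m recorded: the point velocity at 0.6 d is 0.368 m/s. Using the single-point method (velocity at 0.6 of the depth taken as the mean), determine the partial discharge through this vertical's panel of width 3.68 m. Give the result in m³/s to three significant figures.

v̄ = v₀.₆ = 0.368 m/s
q = v̄ × d × w = 0.3680 × 2.37 × 3.68 = 3.210 m³/s

3.21 m³/s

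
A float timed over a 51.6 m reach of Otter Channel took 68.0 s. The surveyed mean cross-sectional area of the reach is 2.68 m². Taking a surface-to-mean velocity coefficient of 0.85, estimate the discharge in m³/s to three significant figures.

1.73 m³/s

v_surface = L / t̄ = 51.6 / 68 = 0.7588 m/s
v_mean = 0.85 × 0.7588 = 0.6450 m/s
Q = A × v_mean = 2.68 × 0.6450 = 1.729 m³/s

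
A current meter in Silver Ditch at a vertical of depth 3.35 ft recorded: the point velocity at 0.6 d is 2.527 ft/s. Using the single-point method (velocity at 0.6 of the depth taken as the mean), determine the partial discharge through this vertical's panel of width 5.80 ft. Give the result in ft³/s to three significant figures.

49.1 ft³/s

v̄ = v₀.₆ = 2.527 ft/s
q = v̄ × d × w = 2.527 × 3.35 × 5.80 = 49.10 ft³/s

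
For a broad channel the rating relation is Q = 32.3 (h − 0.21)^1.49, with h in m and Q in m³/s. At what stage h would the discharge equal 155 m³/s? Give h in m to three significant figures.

3.08 m

h − h₀ = (Q/C)^(1/b) = (155/32.3)^(1/1.49) = 2.865 m
h = 0.21 + 2.865 = 3.075 m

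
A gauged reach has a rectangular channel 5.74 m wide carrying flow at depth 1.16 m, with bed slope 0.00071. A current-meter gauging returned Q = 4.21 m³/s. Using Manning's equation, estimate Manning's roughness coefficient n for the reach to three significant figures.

0.0371

A = b·y = 5.74 × 1.16 = 6.658 m²
P = b + 2y = 5.74 + 2×1.16 = 8.060 m
R = A/P = 6.658/8.060 = 0.8261 m
n = (1/Q)·A·R^(2/3)·S^(1/2) = (1/4.21) × 6.658 × 0.8804 × 0.02665 = 0.03710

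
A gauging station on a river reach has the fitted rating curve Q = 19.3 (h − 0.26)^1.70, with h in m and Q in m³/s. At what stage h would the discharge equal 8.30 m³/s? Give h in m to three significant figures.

h − h₀ = (Q/C)^(1/b) = (8.30/19.3)^(1/1.70) = 0.6087 m
h = 0.26 + 0.6087 = 0.8687 m

0.869 m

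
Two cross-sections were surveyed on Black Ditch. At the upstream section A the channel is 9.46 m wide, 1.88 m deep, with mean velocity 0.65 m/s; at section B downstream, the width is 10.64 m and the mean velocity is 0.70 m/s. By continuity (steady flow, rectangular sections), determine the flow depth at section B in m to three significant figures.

1.55 m

Q = A₁V₁ = (9.46×1.88) × 0.65 = 11.56 m³/s
d₂ = Q/(b₂ V₂) = 11.56/(10.64×0.70) = 1.552 m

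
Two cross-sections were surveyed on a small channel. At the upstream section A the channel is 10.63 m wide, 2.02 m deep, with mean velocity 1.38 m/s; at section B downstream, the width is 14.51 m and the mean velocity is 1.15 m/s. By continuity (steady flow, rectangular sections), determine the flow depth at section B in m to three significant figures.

1.78 m

Q = A₁V₁ = (10.63×2.02) × 1.38 = 29.63 m³/s
d₂ = Q/(b₂ V₂) = 29.63/(14.51×1.15) = 1.776 m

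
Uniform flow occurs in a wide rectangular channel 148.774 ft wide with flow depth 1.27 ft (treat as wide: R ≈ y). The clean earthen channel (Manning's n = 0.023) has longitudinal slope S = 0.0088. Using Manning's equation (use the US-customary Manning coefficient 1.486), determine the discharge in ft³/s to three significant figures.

1340 ft³/s

A = b·y = 148.774 × 1.27 = 188.9 ft²
Wide channel: R ≈ y = 1.27 ft
Q = (1.486/n)·A·R^(2/3)·S^(1/2) = (1.486/0.023) × 188.9 × 1.270^(2/3) × 0.0088^(1/2) = 1343 ft³/s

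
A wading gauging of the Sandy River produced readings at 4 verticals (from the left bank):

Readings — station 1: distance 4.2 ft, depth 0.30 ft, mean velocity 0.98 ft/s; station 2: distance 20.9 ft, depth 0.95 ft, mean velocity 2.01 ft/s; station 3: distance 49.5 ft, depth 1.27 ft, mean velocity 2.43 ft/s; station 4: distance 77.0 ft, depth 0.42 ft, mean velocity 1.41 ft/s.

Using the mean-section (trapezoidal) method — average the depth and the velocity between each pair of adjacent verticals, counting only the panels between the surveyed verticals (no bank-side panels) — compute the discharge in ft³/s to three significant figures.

Panel 1-2: Δb = 16.7 ft, d̄ = (0.30+0.95)/2 = 0.625, v̄ = (0.98+2.01)/2 = 1.495 → q = 16.7×0.625×1.495 = 15.60 ft³/s
Panel 2-3: Δb = 28.6 ft, d̄ = (0.95+1.27)/2 = 1.11, v̄ = (2.01+2.43)/2 = 2.22 → q = 28.6×1.11×2.22 = 70.48 ft³/s
Panel 3-4: Δb = 27.5 ft, d̄ = (1.27+0.42)/2 = 0.845, v̄ = (2.43+1.41)/2 = 1.92 → q = 27.5×0.845×1.92 = 44.62 ft³/s
Q = Σ q = 130.7 ft³/s

131 ft³/s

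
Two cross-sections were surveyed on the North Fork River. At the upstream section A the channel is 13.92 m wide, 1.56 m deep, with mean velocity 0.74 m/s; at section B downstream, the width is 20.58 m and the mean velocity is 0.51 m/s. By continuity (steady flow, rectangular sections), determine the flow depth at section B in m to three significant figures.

Q = A₁V₁ = (13.92×1.56) × 0.74 = 16.07 m³/s
d₂ = Q/(b₂ V₂) = 16.07/(20.58×0.51) = 1.531 m

1.53 m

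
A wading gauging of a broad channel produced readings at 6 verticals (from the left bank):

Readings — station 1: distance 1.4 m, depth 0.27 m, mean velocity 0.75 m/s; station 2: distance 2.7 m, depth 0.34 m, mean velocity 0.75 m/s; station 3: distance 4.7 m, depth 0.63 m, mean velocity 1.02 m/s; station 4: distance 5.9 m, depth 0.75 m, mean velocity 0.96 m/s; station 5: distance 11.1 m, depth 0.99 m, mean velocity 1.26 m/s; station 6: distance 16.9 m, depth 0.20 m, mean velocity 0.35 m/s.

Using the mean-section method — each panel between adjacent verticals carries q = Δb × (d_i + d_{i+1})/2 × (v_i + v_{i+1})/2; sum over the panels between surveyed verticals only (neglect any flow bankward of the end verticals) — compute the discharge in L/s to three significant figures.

9780 L/s

Panel 1-2: Δb = 1.3 m, d̄ = (0.27+0.34)/2 = 0.305, v̄ = (0.75+0.75)/2 = 0.75 → q = 1.3×0.305×0.75 = 0.2974 m³/s
Panel 2-3: Δb = 2 m, d̄ = (0.34+0.63)/2 = 0.485, v̄ = (0.75+1.02)/2 = 0.885 → q = 2×0.485×0.885 = 0.8585 m³/s
Panel 3-4: Δb = 1.2 m, d̄ = (0.63+0.75)/2 = 0.69, v̄ = (1.02+0.96)/2 = 0.99 → q = 1.2×0.69×0.99 = 0.8197 m³/s
Panel 4-5: Δb = 5.2 m, d̄ = (0.75+0.99)/2 = 0.87, v̄ = (0.96+1.26)/2 = 1.11 → q = 5.2×0.87×1.11 = 5.022 m³/s
Panel 5-6: Δb = 5.8 m, d̄ = (0.99+0.20)/2 = 0.595, v̄ = (1.26+0.35)/2 = 0.805 → q = 5.8×0.595×0.805 = 2.778 m³/s
Q = Σ q = 9.775 m³/s
= 9.775 × 1000 = 9775 L/s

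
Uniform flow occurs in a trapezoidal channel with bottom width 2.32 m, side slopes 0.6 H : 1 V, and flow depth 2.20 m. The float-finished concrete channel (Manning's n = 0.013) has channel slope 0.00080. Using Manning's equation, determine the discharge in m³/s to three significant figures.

A = (b + z·y)·y = (2.32 + 0.6×2.20)×2.20 = 8.008 m²
P = b + 2y√(1+z²) = 2.32 + 2×2.20×√(1+0.6²) = 7.451 m
R = A/P = 8.008/7.451 = 1.075 m
Q = (1/n)·A·R^(2/3)·S^(1/2) = (1/0.013) × 8.008 × 1.075^(2/3) × 0.00080^(1/2) = 18.28 m³/s

18.3 m³/s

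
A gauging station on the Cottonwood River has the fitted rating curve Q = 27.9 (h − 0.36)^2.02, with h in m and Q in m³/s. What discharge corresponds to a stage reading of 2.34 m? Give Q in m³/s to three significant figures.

111 m³/s

Q = 27.9 × (2.34 − 0.36)^2.02 = 27.9 × 1.98^2.02 = 110.9 m³/s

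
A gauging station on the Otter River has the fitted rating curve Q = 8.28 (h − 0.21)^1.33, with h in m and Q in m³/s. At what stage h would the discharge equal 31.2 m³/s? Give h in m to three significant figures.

h − h₀ = (Q/C)^(1/b) = (31.2/8.28)^(1/1.33) = 2.711 m
h = 0.21 + 2.711 = 2.921 m

2.92 m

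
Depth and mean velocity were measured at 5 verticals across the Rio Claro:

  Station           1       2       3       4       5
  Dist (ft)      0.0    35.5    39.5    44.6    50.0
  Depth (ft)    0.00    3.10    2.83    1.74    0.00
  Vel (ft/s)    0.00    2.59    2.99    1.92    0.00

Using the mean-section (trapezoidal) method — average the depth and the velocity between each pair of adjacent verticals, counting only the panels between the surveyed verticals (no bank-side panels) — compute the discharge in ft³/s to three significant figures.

Panel 1-2: Δb = 35.5 ft, d̄ = (0.00+3.10)/2 = 1.55, v̄ = (0.00+2.59)/2 = 1.295 → q = 35.5×1.55×1.295 = 71.26 ft³/s
Panel 2-3: Δb = 4 ft, d̄ = (3.10+2.83)/2 = 2.965, v̄ = (2.59+2.99)/2 = 2.79 → q = 4×2.965×2.79 = 33.09 ft³/s
Panel 3-4: Δb = 5.1 ft, d̄ = (2.83+1.74)/2 = 2.285, v̄ = (2.99+1.92)/2 = 2.455 → q = 5.1×2.285×2.455 = 28.61 ft³/s
Panel 4-5: Δb = 5.4 ft, d̄ = (1.74+0.00)/2 = 0.87, v̄ = (1.92+0.00)/2 = 0.96 → q = 5.4×0.87×0.96 = 4.510 ft³/s
Q = Σ q = 137.5 ft³/s

137 ft³/s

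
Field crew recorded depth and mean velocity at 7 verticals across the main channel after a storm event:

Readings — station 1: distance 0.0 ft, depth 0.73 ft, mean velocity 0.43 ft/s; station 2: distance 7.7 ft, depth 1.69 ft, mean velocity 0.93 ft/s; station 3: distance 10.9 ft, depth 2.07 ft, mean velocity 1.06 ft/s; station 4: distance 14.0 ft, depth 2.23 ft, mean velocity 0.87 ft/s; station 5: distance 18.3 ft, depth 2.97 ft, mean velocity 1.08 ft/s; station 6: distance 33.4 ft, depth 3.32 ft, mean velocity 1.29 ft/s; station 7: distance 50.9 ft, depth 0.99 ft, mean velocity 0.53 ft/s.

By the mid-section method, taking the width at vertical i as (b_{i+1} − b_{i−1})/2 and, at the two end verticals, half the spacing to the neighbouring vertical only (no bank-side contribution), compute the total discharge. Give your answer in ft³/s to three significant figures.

129 ft³/s

w_1 = (7.7 − 0.0)/2 = 3.85 ft; q_1 = 0.43 × 0.73 × 3.85 = 1.209 ft³/s
w_2 = (10.9 − 0.0)/2 = 5.45 ft; q_2 = 0.93 × 1.69 × 5.45 = 8.566 ft³/s
w_3 = (14.0 − 7.7)/2 = 3.15 ft; q_3 = 1.06 × 2.07 × 3.15 = 6.912 ft³/s
w_4 = (18.3 − 10.9)/2 = 3.7 ft; q_4 = 0.87 × 2.23 × 3.7 = 7.178 ft³/s
w_5 = (33.4 − 14.0)/2 = 9.7 ft; q_5 = 1.08 × 2.97 × 9.7 = 31.11 ft³/s
w_6 = (50.9 − 18.3)/2 = 16.3 ft; q_6 = 1.29 × 3.32 × 16.3 = 69.81 ft³/s
w_7 = (50.9 − 33.4)/2 = 8.75 ft; q_7 = 0.53 × 0.99 × 8.75 = 4.591 ft³/s
Q = Σ qᵢ = 129.4 ft³/s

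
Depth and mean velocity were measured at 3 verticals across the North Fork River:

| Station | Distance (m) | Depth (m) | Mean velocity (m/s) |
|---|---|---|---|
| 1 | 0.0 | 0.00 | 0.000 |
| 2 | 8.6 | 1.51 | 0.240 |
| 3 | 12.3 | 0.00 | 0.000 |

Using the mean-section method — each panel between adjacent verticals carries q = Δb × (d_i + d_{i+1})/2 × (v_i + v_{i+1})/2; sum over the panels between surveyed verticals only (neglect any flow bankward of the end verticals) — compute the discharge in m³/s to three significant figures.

Panel 1-2: Δb = 8.6 m, d̄ = (0.00+1.51)/2 = 0.755, v̄ = (0.000+0.240)/2 = 0.12 → q = 8.6×0.755×0.12 = 0.7792 m³/s
Panel 2-3: Δb = 3.7 m, d̄ = (1.51+0.00)/2 = 0.755, v̄ = (0.240+0.000)/2 = 0.12 → q = 3.7×0.755×0.12 = 0.3352 m³/s
Q = Σ q = 1.114 m³/s

1.11 m³/s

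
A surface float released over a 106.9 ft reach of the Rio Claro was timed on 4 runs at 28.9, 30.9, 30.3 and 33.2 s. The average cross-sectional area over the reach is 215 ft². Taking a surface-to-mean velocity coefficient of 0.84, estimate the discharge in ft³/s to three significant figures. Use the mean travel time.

t̄ = (28.9 + 30.9 + 30.3 + 33.2) / 4 = 30.825 s
v_surface = L / t̄ = 106.9 / 30.825 = 3.468 ft/s
v_mean = 0.84 × 3.468 = 2.913 ft/s
Q = A × v_mean = 215 × 2.913 = 626.3 ft³/s

626 ft³/s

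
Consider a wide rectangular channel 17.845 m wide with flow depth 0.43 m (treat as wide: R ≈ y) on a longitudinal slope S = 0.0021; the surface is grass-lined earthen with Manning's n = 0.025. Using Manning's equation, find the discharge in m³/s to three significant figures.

8.01 m³/s

A = b·y = 17.845 × 0.43 = 7.673 m²
Wide channel: R ≈ y = 0.43 m
Q = (1/n)·A·R^(2/3)·S^(1/2) = (1/0.025) × 7.673 × 0.4300^(2/3) × 0.0021^(1/2) = 8.013 m³/s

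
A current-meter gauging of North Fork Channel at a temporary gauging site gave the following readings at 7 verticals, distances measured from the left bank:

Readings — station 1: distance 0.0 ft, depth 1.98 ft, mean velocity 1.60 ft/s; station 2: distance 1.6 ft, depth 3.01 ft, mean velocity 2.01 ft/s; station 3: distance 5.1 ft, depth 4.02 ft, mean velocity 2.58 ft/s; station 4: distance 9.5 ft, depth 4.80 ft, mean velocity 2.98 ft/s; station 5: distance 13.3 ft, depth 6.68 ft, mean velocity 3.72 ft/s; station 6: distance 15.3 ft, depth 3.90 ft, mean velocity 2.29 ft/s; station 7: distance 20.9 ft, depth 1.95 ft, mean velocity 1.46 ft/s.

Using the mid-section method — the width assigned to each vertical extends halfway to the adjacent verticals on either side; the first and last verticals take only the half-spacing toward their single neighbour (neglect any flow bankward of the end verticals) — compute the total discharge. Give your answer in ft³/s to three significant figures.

232 ft³/s

w_1 = (1.6 − 0.0)/2 = 0.8 ft; q_1 = 1.60 × 1.98 × 0.8 = 2.534 ft³/s
w_2 = (5.1 − 0.0)/2 = 2.55 ft; q_2 = 2.01 × 3.01 × 2.55 = 15.43 ft³/s
w_3 = (9.5 − 1.6)/2 = 3.95 ft; q_3 = 2.58 × 4.02 × 3.95 = 40.97 ft³/s
w_4 = (13.3 − 5.1)/2 = 4.1 ft; q_4 = 2.98 × 4.80 × 4.1 = 58.65 ft³/s
w_5 = (15.3 − 9.5)/2 = 2.9 ft; q_5 = 3.72 × 6.68 × 2.9 = 72.06 ft³/s
w_6 = (20.9 − 13.3)/2 = 3.8 ft; q_6 = 2.29 × 3.90 × 3.8 = 33.94 ft³/s
w_7 = (20.9 − 15.3)/2 = 2.8 ft; q_7 = 1.46 × 1.95 × 2.8 = 7.972 ft³/s
Q = Σ qᵢ = 231.5 ft³/s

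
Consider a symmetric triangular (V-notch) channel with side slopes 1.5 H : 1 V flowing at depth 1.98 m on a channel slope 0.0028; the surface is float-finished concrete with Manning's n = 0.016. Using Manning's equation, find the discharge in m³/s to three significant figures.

17.1 m³/s

A = z·y² = 1.5×1.98² = 5.881 m²
P = 2y√(1+z²) = 2×1.98×√(1+1.5²) = 7.139 m
R = A/P = 5.881/7.139 = 0.8237 m
Q = (1/n)·A·R^(2/3)·S^(1/2) = (1/0.016) × 5.881 × 0.8237^(2/3) × 0.0028^(1/2) = 17.09 m³/s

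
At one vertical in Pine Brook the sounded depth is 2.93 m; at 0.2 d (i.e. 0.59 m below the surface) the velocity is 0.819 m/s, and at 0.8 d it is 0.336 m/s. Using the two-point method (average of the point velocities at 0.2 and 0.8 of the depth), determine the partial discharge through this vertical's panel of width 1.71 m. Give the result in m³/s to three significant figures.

2.89 m³/s

v̄ = (0.819 + 0.336) / 2 = 0.5775 m/s
q = v̄ × d × w = 0.5775 × 2.93 × 1.71 = 2.893 m³/s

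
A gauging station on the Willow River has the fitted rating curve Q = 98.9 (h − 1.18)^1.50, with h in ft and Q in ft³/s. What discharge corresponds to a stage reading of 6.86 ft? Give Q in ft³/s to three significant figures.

1340 ft³/s

Q = 98.9 × (6.86 − 1.18)^1.50 = 98.9 × 5.68^1.50 = 1339 ft³/s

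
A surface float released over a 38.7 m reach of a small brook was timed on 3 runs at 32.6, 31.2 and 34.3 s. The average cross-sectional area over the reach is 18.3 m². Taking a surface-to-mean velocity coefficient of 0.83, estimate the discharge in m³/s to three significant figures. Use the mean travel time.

18.0 m³/s

t̄ = (32.6 + 31.2 + 34.3) / 3 = 32.7 s
v_surface = L / t̄ = 38.7 / 32.7 = 1.183 m/s
v_mean = 0.83 × 1.183 = 0.9823 m/s
Q = A × v_mean = 18.3 × 0.9823 = 17.98 m³/s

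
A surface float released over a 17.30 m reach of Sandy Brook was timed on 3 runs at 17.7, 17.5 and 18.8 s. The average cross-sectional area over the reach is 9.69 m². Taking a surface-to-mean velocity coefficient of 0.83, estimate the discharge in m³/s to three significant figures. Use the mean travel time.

t̄ = (17.7 + 17.5 + 18.8) / 3 = 18 s
v_surface = L / t̄ = 17.30 / 18 = 0.9611 m/s
v_mean = 0.83 × 0.9611 = 0.7977 m/s
Q = A × v_mean = 9.69 × 0.7977 = 7.730 m³/s

7.73 m³/s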